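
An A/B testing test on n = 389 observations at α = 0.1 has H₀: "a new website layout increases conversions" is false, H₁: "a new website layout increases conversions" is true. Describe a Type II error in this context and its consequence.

Type II error: failing to reject H₀ when it is false — concluding that a new website layout increases conversions is not supported when in fact it is. Consequence: discarding a layout that would have improved conversions — lost revenue.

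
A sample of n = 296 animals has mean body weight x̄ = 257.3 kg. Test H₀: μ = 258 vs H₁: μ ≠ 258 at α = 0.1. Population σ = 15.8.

z = (x̄ - μ₀)/(σ/√n) = (257.3 - 258)/(15.8/√296) = -0.762. Critical value: ±1.645. Since |-0.762| ≤ 1.645, Fail to reject H₀.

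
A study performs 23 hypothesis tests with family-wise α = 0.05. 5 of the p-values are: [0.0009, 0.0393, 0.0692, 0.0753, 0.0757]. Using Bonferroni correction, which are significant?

Bonferroni α = 0.05/23 = 0.00217. Significant p-values: [0.0009]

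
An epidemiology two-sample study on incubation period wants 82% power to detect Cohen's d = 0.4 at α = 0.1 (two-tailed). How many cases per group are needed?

z_{α/2} = 1.645, z_β = Φ⁻¹(0.82) = 0.915. For small effect (d = 0.4): n per group = 2(z_{α/2} + z_β)²/d² = 2(1.645 + 0.915)²/0.4² = 81.9 → 82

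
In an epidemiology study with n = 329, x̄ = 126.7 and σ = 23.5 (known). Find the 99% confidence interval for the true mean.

CI = x̄ ± z*(σ/√n) = 126.7 ± 2.576(23.5/√329) = 126.7 ± 3.34 = (123.36, 130.04)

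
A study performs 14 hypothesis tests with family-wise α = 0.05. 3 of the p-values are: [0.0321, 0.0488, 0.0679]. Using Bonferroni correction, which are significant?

Bonferroni α = 0.05/14 = 0.00357. None of the given p-values are significant.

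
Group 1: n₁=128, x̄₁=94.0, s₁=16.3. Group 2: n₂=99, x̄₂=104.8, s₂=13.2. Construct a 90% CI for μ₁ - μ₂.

Difference = -10.8. SE = √(16.3²/128 + 13.2²/99) = 1.958. CI = (-14.02, -7.58)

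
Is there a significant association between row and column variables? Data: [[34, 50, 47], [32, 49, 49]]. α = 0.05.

χ² = 0.109. df = 2, critical = 5.991. Fail to reject H₀. No evidence of dependence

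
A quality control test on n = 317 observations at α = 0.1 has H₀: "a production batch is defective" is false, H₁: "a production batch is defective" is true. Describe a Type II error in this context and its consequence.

Type II error: failing to reject H₀ when it is false — concluding that a production batch is defective is not supported when in fact it is. Consequence: shipping a defective batch — faulty products reach customers.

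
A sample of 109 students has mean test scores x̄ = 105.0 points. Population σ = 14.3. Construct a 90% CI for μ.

CI = x̄ ± z*(σ/√n) = 105.0 ± 1.645(14.3/√109) = 105.0 ± 2.25 = (102.75, 107.25)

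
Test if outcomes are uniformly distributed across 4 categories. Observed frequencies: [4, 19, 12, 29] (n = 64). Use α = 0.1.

Expected = 16 each. χ² = Σ(O-E)²/E = 21.125. df = 3, critical value = 6.251. Reject H₀.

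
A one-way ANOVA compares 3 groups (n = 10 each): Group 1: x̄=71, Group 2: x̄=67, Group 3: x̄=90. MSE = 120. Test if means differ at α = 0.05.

Grand mean = 76.0. SS_between = 3020.0, MS_between = 1510.0. F = 12.583, F_crit ≈ 3.354. Reject H₀.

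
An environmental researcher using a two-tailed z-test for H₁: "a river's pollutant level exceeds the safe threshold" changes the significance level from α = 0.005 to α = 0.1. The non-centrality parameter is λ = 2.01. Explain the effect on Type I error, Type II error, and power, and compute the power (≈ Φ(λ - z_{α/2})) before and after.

Increasing α from 0.005 to 0.1:
• Type I error rate increases (α is the Type I rate by definition).
• Critical value moves from z_{α/2} = 2.807 to 1.645, so power = Φ(λ - z_{α/2}) goes from Φ(2.01 - 2.807) = 0.213 to Φ(2.01 - 1.645) = 0.642.
• Type II error rate β = 1 - power therefore decreases (0.787 → 0.358).
Appropriate when false negatives are costly — here, allowing unsafe pollution to continue.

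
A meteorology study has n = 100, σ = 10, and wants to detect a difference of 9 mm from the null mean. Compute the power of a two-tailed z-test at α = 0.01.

SE = σ/√n = 10/√100 = 1.0. Non-centrality λ = d/SE = 9/1.0 = 9.0. Power ≈ Φ(λ - z_{α/2}) = Φ(9.0 - 2.576) = Φ(6.424) = 1.0.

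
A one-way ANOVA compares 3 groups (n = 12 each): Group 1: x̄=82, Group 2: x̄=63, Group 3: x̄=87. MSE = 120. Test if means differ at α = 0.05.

Grand mean = 77.33. SS_between = 3848.0, MS_between = 1924.0. F = 16.033, F_crit ≈ 3.285. Reject H₀.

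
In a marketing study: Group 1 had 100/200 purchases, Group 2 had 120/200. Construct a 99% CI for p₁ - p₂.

p̂₁ = 0.5, p̂₂ = 0.6. Difference = -0.1. CI = (-0.228, 0.028)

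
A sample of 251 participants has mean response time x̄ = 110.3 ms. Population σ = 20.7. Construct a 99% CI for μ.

CI = x̄ ± z*(σ/√n) = 110.3 ± 2.576(20.7/√251) = 110.3 ± 3.37 = (106.93, 113.67)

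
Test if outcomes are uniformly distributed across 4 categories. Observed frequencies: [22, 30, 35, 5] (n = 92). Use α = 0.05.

Expected = 23 each. χ² = Σ(O-E)²/E = 22.522. df = 3, critical value = 7.815. Reject H₀.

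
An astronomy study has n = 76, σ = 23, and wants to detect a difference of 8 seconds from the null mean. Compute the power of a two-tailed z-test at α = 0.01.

SE = σ/√n = 23/√76 = 2.638. Non-centrality λ = d/SE = 8/2.638 = 3.032. Power ≈ Φ(λ - z_{α/2}) = Φ(3.032 - 2.576) = Φ(0.456) = 0.676.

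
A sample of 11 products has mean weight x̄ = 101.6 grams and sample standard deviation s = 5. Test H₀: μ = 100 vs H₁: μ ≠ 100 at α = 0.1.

t = (x̄ - μ₀)/(s/√n) = (101.6 - 100)/(5/√11) = 1.061. df = 10, critical t = ±1.812. Fail to reject H₀.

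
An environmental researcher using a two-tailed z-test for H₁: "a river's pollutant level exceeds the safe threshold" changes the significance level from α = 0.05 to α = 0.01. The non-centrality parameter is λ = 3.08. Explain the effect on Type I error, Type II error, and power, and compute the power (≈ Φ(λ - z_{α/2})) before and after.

Decreasing α from 0.05 to 0.01:
• Type I error rate decreases (α is the Type I rate by definition).
• Critical value moves from z_{α/2} = 1.96 to 2.576, so power = Φ(λ - z_{α/2}) goes from Φ(3.08 - 1.96) = 0.869 to Φ(3.08 - 2.576) = 0.693.
• Type II error rate β = 1 - power therefore increases (0.131 → 0.307).
Appropriate when false positives are costly — here, shutting down a compliant factory unnecessarily.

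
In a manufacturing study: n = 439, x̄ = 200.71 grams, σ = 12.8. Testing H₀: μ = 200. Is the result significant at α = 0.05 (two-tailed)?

z = (200.71 - 200)/(12.8/√439) = 1.162. Since |z| ≤ 1.96, not significant at α = 0.05.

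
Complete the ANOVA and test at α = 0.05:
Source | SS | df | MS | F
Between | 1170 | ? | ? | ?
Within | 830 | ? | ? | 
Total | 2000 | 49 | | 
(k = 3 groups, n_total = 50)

df_between = 2, df_within = 47. MS_between = 585.0, MS_within = 17.66. F = 33.127, F_crit ≈ 3.195. Reject H₀.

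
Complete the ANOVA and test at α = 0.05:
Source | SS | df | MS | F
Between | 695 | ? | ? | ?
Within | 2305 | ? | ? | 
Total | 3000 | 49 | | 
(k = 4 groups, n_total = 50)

df_between = 3, df_within = 46. MS_between = 231.67, MS_within = 50.11. F = 4.623, F_crit ≈ 2.807. Reject H₀.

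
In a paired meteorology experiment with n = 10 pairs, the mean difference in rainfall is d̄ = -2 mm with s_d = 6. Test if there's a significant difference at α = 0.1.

t = d̄/(s_d/√n) = -2/(6/√10) = -1.054. df = 9, critical t = ±1.833. Fail to reject H₀.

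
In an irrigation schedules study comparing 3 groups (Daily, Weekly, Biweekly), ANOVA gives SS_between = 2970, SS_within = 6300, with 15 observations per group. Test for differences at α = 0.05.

df_between = 2, df_within = 42. F = MS_between/MS_within = 1485.0/150.0 = 9.9. F_crit ≈ 3.22. Reject H₀. At least one mean differs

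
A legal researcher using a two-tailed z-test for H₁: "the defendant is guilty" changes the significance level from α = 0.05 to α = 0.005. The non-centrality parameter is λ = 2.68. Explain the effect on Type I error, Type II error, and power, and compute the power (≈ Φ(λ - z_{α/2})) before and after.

Decreasing α from 0.05 to 0.005:
• Type I error rate decreases (α is the Type I rate by definition).
• Critical value moves from z_{α/2} = 1.96 to 2.807, so power = Φ(λ - z_{α/2}) goes from Φ(2.68 - 1.96) = 0.764 to Φ(2.68 - 2.807) = 0.449.
• Type II error rate β = 1 - power therefore increases (0.236 → 0.551).
Appropriate when false positives are costly — here, convicting an innocent person.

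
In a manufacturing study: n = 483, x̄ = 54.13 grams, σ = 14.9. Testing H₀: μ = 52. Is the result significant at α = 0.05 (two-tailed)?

z = (54.13 - 52)/(14.9/√483) = 3.142. Since |z| > 1.96, significant at α = 0.05.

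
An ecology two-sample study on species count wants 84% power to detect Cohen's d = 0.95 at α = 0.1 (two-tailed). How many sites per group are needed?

z_{α/2} = 1.645, z_β = Φ⁻¹(0.84) = 0.994. For large effect (d = 0.95): n per group = 2(z_{α/2} + z_β)²/d² = 2(1.645 + 0.994)²/0.95² = 15.4 → 16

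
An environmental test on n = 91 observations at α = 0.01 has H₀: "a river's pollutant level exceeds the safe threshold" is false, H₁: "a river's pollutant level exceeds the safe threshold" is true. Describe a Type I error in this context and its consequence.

Type I error: rejecting H₀ when it is true — concluding that a river's pollutant level exceeds the safe threshold when in fact it is not. Consequence: shutting down a compliant factory unnecessarily.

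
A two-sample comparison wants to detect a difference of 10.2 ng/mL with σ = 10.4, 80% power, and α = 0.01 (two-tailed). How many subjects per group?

n per group = 2(z_α/2 + z_β)²σ²/d² = 2×(2.576 + 0.84)²×10.4²/10.2² = 24.3 → n = 25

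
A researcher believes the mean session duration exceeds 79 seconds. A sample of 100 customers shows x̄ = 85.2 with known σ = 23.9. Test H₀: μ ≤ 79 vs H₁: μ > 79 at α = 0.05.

z = 2.594. Critical value: 1.645. Reject H₀.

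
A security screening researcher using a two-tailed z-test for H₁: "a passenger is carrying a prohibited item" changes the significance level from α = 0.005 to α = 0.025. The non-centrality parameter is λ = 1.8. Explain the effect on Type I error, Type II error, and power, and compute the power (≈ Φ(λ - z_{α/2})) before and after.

Increasing α from 0.005 to 0.025:
• Type I error rate increases (α is the Type I rate by definition).
• Critical value moves from z_{α/2} = 2.807 to 2.241, so power = Φ(λ - z_{α/2}) goes from Φ(1.8 - 2.807) = 0.157 to Φ(1.8 - 2.241) = 0.33.
• Type II error rate β = 1 - power therefore decreases (0.843 → 0.67).
Appropriate when false negatives are costly — here, letting a prohibited item through — security breach.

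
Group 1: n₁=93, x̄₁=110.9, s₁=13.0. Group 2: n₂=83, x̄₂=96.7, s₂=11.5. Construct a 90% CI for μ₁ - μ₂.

Difference = 14.2. SE = √(13.0²/93 + 11.5²/83) = 1.847. CI = (11.16, 17.24)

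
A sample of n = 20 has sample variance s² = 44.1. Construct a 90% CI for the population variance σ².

df = 19. χ²_{0.05} = 30.144, χ²_{0.95} = 10.117. CI for σ² = ((n-1)s²/χ²_{α/2}, (n-1)s²/χ²_{1-α/2}) = (19·44.1/30.144, 19·44.1/10.117) = (27.8, 82.82)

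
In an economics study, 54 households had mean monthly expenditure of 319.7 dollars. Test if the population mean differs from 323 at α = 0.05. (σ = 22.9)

z = (x̄ - μ₀)/(σ/√n) = (319.7 - 323)/(22.9/√54) = -1.059. Critical value: ±1.96. Since |-1.059| ≤ 1.96, Fail to reject H₀.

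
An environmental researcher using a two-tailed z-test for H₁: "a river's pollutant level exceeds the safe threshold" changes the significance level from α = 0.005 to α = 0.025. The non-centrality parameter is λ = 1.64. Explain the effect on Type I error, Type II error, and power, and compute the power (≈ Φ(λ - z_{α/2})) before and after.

Increasing α from 0.005 to 0.025:
• Type I error rate increases (α is the Type I rate by definition).
• Critical value moves from z_{α/2} = 2.807 to 2.241, so power = Φ(λ - z_{α/2}) goes from Φ(1.64 - 2.807) = 0.122 to Φ(1.64 - 2.241) = 0.274.
• Type II error rate β = 1 - power therefore decreases (0.878 → 0.726).
Appropriate when false negatives are costly — here, allowing unsafe pollution to continue.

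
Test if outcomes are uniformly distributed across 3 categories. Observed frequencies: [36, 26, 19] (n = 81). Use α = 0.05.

Expected = 27 each. χ² = Σ(O-E)²/E = 5.407. df = 2, critical value = 5.991. Fail to reject H₀.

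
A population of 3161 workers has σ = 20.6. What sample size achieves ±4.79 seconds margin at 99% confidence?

Without FPC: n₀ = (2.576×20.6/4.79)² = 122.731. With FPC: n = n₀N/(n₀+N-1) = 118.2 → n = 119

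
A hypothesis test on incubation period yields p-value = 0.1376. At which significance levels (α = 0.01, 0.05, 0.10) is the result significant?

p = 0.1376. Not significant at any of the given levels.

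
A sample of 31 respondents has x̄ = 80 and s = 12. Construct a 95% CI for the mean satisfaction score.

CI = x̄ ± t*(s/√n) = 80 ± 2.042(12/√31) = (75.6, 84.4)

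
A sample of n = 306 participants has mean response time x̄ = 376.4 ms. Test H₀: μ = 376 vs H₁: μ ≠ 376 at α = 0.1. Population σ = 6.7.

z = (x̄ - μ₀)/(σ/√n) = (376.4 - 376)/(6.7/√306) = 1.044. Critical value: ±1.645. Since |1.044| ≤ 1.645, Fail to reject H₀.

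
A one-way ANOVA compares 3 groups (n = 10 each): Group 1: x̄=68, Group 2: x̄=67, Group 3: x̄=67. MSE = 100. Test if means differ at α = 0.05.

Grand mean = 67.33. SS_between = 6.67, MS_between = 3.33. F = 0.033, F_crit ≈ 3.354. Fail to reject H₀.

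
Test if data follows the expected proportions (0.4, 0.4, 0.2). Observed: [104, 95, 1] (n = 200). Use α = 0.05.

Expected: [80.0, 80.0, 40.0]. χ² = 48.038. df = 2, critical = 5.991. Reject H₀.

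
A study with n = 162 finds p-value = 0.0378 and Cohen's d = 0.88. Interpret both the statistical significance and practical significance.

Statistically significant (p = 0.0378 < 0.05). Cohen's d = 0.88 indicates a large effect size. Both statistical and practical significance should be considered.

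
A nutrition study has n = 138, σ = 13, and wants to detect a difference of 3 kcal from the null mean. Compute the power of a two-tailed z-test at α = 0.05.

SE = σ/√n = 13/√138 = 1.107. Non-centrality λ = d/SE = 3/1.107 = 2.711. Power ≈ Φ(λ - z_{α/2}) = Φ(2.711 - 1.96) = Φ(0.751) = 0.774.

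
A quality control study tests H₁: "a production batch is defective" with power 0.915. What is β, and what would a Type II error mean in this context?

β = 1 - power = 1 - 0.915 = 0.085. A Type II error is failing to reject H₀ when H₀ is false (false negative) — here, failing to conclude that a production batch is defective when in fact it is true. Consequence: shipping a defective batch — faulty products reach customers.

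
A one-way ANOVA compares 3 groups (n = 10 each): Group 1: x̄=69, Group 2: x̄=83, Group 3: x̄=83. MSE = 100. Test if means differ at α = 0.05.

Grand mean = 78.33. SS_between = 1306.67, MS_between = 653.33. F = 6.533, F_crit ≈ 3.354. Reject H₀.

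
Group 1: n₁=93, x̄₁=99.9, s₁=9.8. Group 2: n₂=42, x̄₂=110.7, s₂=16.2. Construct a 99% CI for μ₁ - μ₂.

Difference = -10.8. SE = √(9.8²/93 + 16.2²/42) = 2.698. CI = (-17.75, -3.85)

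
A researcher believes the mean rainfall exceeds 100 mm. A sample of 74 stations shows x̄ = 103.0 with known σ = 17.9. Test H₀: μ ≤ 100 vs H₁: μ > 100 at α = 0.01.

z = 1.442. Critical value: 2.33. Fail to reject H₀.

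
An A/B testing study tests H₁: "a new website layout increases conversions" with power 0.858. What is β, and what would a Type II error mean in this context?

β = 1 - power = 1 - 0.858 = 0.142. A Type II error is failing to reject H₀ when H₀ is false (false negative) — here, failing to conclude that a new website layout increases conversions when in fact it is true. Consequence: discarding a layout that would have improved conversions — lost revenue.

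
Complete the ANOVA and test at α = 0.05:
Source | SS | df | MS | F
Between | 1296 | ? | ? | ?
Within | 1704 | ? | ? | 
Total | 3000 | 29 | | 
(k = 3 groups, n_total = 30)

df_between = 2, df_within = 27. MS_between = 648.0, MS_within = 63.11. F = 10.268, F_crit ≈ 3.354. Reject H₀.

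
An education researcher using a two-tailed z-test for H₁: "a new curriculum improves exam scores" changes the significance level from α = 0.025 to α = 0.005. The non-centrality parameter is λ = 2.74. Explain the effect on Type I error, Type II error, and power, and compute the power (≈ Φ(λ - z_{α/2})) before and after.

Decreasing α from 0.025 to 0.005:
• Type I error rate decreases (α is the Type I rate by definition).
• Critical value moves from z_{α/2} = 2.241 to 2.807, so power = Φ(λ - z_{α/2}) goes from Φ(2.74 - 2.241) = 0.691 to Φ(2.74 - 2.807) = 0.473.
• Type II error rate β = 1 - power therefore increases (0.309 → 0.527).
Appropriate when false positives are costly — here, adopting a curriculum that gives no real benefit — disruption for nothing.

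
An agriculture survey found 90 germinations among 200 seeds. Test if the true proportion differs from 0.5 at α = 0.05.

p̂ = 0.45, p₀ = 0.5. z = (p̂ - p₀)/√(p₀(1-p₀)/n) = -1.414. Critical: ±1.96. Fail to reject H₀.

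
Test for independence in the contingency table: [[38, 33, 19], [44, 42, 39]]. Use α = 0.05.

χ² = 2.792. df = 2, critical = 5.991. Fail to reject H₀. No evidence of dependence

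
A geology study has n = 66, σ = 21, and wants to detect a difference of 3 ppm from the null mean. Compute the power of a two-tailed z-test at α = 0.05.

SE = σ/√n = 21/√66 = 2.585. Non-centrality λ = d/SE = 3/2.585 = 1.161. Power ≈ Φ(λ - z_{α/2}) = Φ(1.161 - 1.96) = Φ(-0.799) = 0.212.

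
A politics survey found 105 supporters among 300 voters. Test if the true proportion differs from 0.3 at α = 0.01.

p̂ = 0.35, p₀ = 0.3. z = (p̂ - p₀)/√(p₀(1-p₀)/n) = 1.89. Critical: ±2.576. Fail to reject H₀.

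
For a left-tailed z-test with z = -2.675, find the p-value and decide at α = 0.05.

p = P(Z < -2.675) = Φ(-2.675) ≈ 0.0037. Since p < 0.05, reject H₀ (significant) at α = 0.05.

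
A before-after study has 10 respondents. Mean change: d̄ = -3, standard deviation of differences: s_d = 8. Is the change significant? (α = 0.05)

t = d̄/(s_d/√n) = -3/(8/√10) = -1.186. df = 9, critical t = ±2.262. Fail to reject H₀.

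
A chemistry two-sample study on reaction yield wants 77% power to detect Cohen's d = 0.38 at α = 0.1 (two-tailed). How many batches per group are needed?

z_{α/2} = 1.645, z_β = Φ⁻¹(0.77) = 0.739. For small effect (d = 0.38): n per group = 2(z_{α/2} + z_β)²/d² = 2(1.645 + 0.739)²/0.38² = 78.7 → 79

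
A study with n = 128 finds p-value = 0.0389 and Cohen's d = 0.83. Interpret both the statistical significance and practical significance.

Statistically significant (p = 0.0389 < 0.05). Cohen's d = 0.83 indicates a large effect size. Both statistical and practical significance should be considered.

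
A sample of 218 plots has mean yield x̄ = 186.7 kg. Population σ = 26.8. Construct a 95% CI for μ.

CI = x̄ ± z*(σ/√n) = 186.7 ± 1.96(26.8/√218) = 186.7 ± 3.56 = (183.14, 190.26)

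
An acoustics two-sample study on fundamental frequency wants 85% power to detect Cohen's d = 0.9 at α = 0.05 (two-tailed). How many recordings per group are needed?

z_{α/2} = 1.96, z_β = Φ⁻¹(0.85) = 1.036. For large effect (d = 0.9): n per group = 2(z_{α/2} + z_β)²/d² = 2(1.96 + 1.036)²/0.9² = 22.2 → 23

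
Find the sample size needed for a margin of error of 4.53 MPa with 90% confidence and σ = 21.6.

n = (z*σ/E)² = (1.645×21.6/4.53)² = 61.5 → n = 62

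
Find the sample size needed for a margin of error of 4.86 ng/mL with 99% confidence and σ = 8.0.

n = (z*σ/E)² = (2.576×8.0/4.86)² = 18.0 → n = 18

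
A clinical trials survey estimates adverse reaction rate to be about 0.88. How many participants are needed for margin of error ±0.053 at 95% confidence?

n = z²p(1-p)/E² = 1.96²×0.88×0.12/0.053² = 144.4 → n = 145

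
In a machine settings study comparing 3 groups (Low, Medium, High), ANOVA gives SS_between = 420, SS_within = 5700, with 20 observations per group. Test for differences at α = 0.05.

df_between = 2, df_within = 57. F = MS_between/MS_within = 210.0/100.0 = 2.1. F_crit ≈ 3.159. Fail to reject H₀.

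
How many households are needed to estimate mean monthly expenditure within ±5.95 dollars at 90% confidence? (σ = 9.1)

n = (z*σ/E)² = (1.645×9.1/5.95)² = 6.3 → n = 7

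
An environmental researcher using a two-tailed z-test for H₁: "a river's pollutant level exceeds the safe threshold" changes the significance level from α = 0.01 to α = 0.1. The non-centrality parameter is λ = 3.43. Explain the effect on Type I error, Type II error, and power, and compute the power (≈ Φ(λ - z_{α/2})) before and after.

Increasing α from 0.01 to 0.1:
• Type I error rate increases (α is the Type I rate by definition).
• Critical value moves from z_{α/2} = 2.576 to 1.645, so power = Φ(λ - z_{α/2}) goes from Φ(3.43 - 2.576) = 0.803 to Φ(3.43 - 1.645) = 0.963.
• Type II error rate β = 1 - power therefore decreases (0.197 → 0.037).
Appropriate when false negatives are costly — here, allowing unsafe pollution to continue.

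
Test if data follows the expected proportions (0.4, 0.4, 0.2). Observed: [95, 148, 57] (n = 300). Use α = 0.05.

Expected: [120.0, 120.0, 60.0]. χ² = 11.892. df = 2, critical = 5.991. Reject H₀.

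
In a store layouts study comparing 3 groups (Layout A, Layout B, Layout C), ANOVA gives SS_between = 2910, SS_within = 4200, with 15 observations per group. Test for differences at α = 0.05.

df_between = 2, df_within = 42. F = MS_between/MS_within = 1455.0/100.0 = 14.55. F_crit ≈ 3.22. Reject H₀. At least one mean differs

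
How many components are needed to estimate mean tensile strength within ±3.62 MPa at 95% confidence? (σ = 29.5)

n = (z*σ/E)² = (1.96×29.5/3.62)² = 255.1 → n = 256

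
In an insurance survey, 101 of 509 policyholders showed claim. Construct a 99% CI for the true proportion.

p̂ = 0.198. CI = p̂ ± z*√(p̂(1-p̂)/n) = (0.153, 0.244)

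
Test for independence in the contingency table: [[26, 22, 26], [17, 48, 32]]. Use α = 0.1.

χ² = 9.235. df = 2, critical = 4.605. Reject H₀. Variables are dependent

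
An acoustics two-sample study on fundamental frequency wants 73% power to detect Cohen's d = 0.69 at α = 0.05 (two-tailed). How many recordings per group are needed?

z_{α/2} = 1.96, z_β = Φ⁻¹(0.73) = 0.613. For medium effect (d = 0.69): n per group = 2(z_{α/2} + z_β)²/d² = 2(1.96 + 0.613)²/0.69² = 27.8 → 28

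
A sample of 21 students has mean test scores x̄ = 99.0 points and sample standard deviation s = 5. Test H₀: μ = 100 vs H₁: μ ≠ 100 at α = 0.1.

t = (x̄ - μ₀)/(s/√n) = (99.0 - 100)/(5/√21) = -0.917. df = 20, critical t = ±1.725. Fail to reject H₀.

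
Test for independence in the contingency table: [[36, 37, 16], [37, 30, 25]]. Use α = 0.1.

χ² = 2.672. df = 2, critical = 4.605. Fail to reject H₀. No evidence of dependence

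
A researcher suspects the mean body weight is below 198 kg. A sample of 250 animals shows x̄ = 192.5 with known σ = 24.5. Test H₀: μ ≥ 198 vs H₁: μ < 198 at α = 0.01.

z = -3.549. Critical value: -2.33. Reject H₀.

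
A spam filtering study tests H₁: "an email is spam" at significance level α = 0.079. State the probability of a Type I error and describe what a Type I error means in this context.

P(Type I error) = α = 0.079. A Type I error is rejecting H₀ when H₀ is actually true (false positive) — here, concluding that an email is spam when in fact this is not the case. Consequence: a legitimate email is sent to the spam folder and the user misses it.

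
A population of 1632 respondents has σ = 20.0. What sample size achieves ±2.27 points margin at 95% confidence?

Without FPC: n₀ = (1.96×20.0/2.27)² = 298.209. With FPC: n = n₀N/(n₀+N-1) = 252.3 → n = 253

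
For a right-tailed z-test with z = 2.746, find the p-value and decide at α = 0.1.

p = P(Z > 2.746) = 1 - Φ(2.746) ≈ 0.003. Since p < 0.1, reject H₀ (significant) at α = 0.1.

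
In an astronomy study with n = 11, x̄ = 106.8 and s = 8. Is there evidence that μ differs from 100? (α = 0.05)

t = (x̄ - μ₀)/(s/√n) = (106.8 - 100)/(8/√11) = 2.819. df = 10, critical t = ±2.228. Reject H₀.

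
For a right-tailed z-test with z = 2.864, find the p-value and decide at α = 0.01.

p = P(Z > 2.864) = 1 - Φ(2.864) ≈ 0.0021. Since p < 0.01, reject H₀ (significant) at α = 0.01.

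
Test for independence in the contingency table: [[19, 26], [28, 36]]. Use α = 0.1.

χ² = 0.025. df = 1, critical = 2.706. Fail to reject H₀. No evidence of dependence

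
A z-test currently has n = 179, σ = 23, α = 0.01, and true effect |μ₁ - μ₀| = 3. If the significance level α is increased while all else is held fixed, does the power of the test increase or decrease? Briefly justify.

Power increases: a larger α lowers the critical value, so more of the H₁ sampling distribution falls in the rejection region.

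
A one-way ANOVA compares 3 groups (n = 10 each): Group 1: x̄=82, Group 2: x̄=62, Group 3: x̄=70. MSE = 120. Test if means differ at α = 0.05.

Grand mean = 71.33. SS_between = 2026.67, MS_between = 1013.33. F = 8.444, F_crit ≈ 3.354. Reject H₀.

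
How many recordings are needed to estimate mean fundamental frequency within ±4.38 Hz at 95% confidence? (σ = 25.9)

n = (z*σ/E)² = (1.96×25.9/4.38)² = 134.3 → n = 135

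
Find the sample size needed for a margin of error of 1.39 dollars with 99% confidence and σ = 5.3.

n = (z*σ/E)² = (2.576×5.3/1.39)² = 96.5 → n = 97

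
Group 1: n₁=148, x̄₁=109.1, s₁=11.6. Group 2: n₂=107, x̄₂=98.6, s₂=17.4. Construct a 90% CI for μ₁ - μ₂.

Difference = 10.5. SE = √(11.6²/148 + 17.4²/107) = 1.934. CI = (7.32, 13.68)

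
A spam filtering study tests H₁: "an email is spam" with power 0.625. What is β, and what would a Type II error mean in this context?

β = 1 - power = 1 - 0.625 = 0.375. A Type II error is failing to reject H₀ when H₀ is false (false negative) — here, failing to conclude that an email is spam when in fact it is true. Consequence: a spam email lands in the inbox.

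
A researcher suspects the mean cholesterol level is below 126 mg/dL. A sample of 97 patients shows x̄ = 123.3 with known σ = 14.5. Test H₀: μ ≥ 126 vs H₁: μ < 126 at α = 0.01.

z = -1.834. Critical value: -2.33. Fail to reject H₀.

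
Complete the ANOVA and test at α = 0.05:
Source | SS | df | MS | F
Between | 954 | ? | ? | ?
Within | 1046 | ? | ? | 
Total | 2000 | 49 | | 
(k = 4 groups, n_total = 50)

df_between = 3, df_within = 46. MS_between = 318.0, MS_within = 22.74. F = 13.985, F_crit ≈ 2.807. Reject H₀.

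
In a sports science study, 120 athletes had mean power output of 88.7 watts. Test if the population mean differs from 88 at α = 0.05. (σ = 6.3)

z = (x̄ - μ₀)/(σ/√n) = (88.7 - 88)/(6.3/√120) = 1.217. Critical value: ±1.96. Since |1.217| ≤ 1.96, Fail to reject H₀.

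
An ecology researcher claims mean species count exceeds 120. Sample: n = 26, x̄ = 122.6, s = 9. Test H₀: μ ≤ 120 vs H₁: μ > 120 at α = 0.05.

t = (122.6 - 120)/(9/√26) = 1.473, df = 25. Critical t = 1.708. Fail to reject H₀.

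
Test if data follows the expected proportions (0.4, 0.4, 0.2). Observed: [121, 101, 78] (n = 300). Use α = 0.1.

Expected: [120.0, 120.0, 60.0]. χ² = 8.417. df = 2, critical = 4.605. Reject H₀.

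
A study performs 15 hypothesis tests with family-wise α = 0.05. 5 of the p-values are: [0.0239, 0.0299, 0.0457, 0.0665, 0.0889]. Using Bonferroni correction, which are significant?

Bonferroni α = 0.05/15 = 0.00333. None of the given p-values are significant.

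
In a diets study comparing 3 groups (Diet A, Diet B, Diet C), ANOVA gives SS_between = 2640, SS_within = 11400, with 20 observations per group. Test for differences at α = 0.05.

df_between = 2, df_within = 57. F = MS_between/MS_within = 1320.0/200.0 = 6.6. F_crit ≈ 3.159. Reject H₀. At least one mean differs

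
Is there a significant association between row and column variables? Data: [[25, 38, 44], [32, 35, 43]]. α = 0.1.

χ² = 0.953. df = 2, critical = 4.605. Fail to reject H₀. No evidence of dependence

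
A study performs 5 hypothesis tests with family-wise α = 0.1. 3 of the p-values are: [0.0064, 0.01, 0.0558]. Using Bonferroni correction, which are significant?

Bonferroni α = 0.1/5 = 0.02. Significant p-values: [0.0064, 0.01]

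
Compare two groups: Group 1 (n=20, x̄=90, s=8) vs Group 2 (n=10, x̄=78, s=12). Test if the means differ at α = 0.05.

Pooled sp = 9.47. t = 3.271, df = 28. Critical t = ±2.048. Reject H₀.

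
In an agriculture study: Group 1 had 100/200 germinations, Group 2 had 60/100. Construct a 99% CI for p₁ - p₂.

p̂₁ = 0.5, p̂₂ = 0.6. Difference = -0.1. CI = (-0.256, 0.056)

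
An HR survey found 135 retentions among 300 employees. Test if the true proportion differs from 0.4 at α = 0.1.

p̂ = 0.45, p₀ = 0.4. z = (p̂ - p₀)/√(p₀(1-p₀)/n) = 1.768. Critical: ±1.645. Reject H₀.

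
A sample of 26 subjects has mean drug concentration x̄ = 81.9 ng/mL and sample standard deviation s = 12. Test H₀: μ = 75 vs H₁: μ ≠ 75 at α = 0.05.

t = (x̄ - μ₀)/(s/√n) = (81.9 - 75)/(12/√26) = 2.932. df = 25, critical t = ±2.06. Reject H₀.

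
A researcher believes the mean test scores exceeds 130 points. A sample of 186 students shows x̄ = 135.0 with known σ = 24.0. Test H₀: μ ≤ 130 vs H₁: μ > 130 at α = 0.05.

z = 2.841. Critical value: 1.645. Reject H₀.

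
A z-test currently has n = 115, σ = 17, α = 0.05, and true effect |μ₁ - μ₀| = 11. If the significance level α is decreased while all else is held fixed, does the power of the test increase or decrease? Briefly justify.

Power decreases: a smaller α raises the critical value, so less of the H₁ sampling distribution falls in the rejection region.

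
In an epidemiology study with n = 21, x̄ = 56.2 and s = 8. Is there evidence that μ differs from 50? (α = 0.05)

t = (x̄ - μ₀)/(s/√n) = (56.2 - 50)/(8/√21) = 3.551. df = 20, critical t = ±2.086. Reject H₀.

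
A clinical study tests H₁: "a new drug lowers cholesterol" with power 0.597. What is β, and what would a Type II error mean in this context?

β = 1 - power = 1 - 0.597 = 0.403. A Type II error is failing to reject H₀ when H₀ is false (false negative) — here, failing to conclude that a new drug lowers cholesterol when in fact it is true. Consequence: shelving an effective drug — patients miss out on a treatment that would have helped.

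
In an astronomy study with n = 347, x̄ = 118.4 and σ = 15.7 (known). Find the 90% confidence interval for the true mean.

CI = x̄ ± z*(σ/√n) = 118.4 ± 1.645(15.7/√347) = 118.4 ± 1.39 = (117.01, 119.79)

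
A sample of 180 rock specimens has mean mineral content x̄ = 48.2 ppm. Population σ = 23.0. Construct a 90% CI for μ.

CI = x̄ ± z*(σ/√n) = 48.2 ± 1.645(23.0/√180) = 48.2 ± 2.82 = (45.38, 51.02)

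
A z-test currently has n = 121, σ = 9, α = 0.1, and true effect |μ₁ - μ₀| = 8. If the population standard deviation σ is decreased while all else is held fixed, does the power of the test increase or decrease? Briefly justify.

Power increases: a smaller σ shrinks the standard error σ/√n, moving the sampling distribution under H₁ further from the critical value.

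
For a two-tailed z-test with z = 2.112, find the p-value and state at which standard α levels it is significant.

p = 2·P(Z > |2.112|) = 2·(1 - Φ(2.112)) ≈ 0.0347. Significant at α = 0.1; Significant at α = 0.05.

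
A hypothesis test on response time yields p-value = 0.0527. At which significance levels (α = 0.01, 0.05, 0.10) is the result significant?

p = 0.0527. Significant at: α = 0.1.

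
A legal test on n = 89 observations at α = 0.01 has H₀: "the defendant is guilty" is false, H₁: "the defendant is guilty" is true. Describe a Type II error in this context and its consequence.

Type II error: failing to reject H₀ when it is false — concluding that the defendant is guilty is not supported when in fact it is. Consequence: acquitting a guilty person.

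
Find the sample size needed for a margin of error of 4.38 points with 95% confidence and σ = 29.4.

n = (z*σ/E)² = (1.96×29.4/4.38)² = 173.1 → n = 174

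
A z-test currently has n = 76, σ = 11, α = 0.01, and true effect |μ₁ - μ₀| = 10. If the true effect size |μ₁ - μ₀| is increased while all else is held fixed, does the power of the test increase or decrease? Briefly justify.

Power increases: a larger true effect increases the non-centrality λ = |μ₁ - μ₀|/(σ/√n).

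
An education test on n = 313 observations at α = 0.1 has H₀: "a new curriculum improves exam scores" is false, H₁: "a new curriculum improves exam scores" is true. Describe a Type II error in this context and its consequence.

Type II error: failing to reject H₀ when it is false — concluding that a new curriculum improves exam scores is not supported when in fact it is. Consequence: keeping the old curriculum when the new one would have helped students.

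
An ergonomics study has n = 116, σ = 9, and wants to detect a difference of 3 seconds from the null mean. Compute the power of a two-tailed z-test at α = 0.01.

SE = σ/√n = 9/√116 = 0.836. Non-centrality λ = d/SE = 3/0.836 = 3.59. Power ≈ Φ(λ - z_{α/2}) = Φ(3.59 - 2.576) = Φ(1.014) = 0.845.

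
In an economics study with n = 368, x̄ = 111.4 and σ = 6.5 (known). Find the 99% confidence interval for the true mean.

CI = x̄ ± z*(σ/√n) = 111.4 ± 2.576(6.5/√368) = 111.4 ± 0.87 = (110.53, 112.27)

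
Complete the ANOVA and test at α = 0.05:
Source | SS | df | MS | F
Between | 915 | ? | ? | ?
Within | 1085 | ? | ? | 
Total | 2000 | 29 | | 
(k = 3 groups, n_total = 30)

df_between = 2, df_within = 27. MS_between = 457.5, MS_within = 40.19. F = 11.385, F_crit ≈ 3.354. Reject H₀.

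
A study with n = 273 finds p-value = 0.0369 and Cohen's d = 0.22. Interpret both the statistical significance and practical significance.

Statistically significant (p = 0.0369 < 0.05). Cohen's d = 0.22 indicates a small effect size. Both statistical and practical significance should be considered.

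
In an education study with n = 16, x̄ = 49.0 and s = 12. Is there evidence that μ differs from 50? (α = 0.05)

t = (x̄ - μ₀)/(s/√n) = (49.0 - 50)/(12/√16) = -0.333. df = 15, critical t = ±2.131. Fail to reject H₀.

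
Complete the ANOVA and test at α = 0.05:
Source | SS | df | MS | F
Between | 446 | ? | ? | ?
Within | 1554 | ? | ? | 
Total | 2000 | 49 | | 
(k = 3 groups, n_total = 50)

df_between = 2, df_within = 47. MS_between = 223.0, MS_within = 33.06. F = 6.745, F_crit ≈ 3.195. Reject H₀.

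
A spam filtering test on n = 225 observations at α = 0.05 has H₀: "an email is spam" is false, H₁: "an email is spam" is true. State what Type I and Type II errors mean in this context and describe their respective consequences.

Type I (false positive): concluding that an email is spam when it is not — a legitimate email is sent to the spam folder and the user misses it. Type II (false negative): failing to conclude that an email is spam when it is — a spam email lands in the inbox. Which is costlier depends on domain priorities and is a judgement call rather than a statistical fact.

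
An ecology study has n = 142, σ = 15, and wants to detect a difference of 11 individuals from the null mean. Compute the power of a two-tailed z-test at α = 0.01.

SE = σ/√n = 15/√142 = 1.259. Non-centrality λ = d/SE = 11/1.259 = 8.739. Power ≈ Φ(λ - z_{α/2}) = Φ(8.739 - 2.576) = Φ(6.163) = 1.0.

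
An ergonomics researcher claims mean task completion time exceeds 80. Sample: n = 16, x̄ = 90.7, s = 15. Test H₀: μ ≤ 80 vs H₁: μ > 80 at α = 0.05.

t = (90.7 - 80)/(15/√16) = 2.853, df = 15. Critical t = 1.753. Reject H₀.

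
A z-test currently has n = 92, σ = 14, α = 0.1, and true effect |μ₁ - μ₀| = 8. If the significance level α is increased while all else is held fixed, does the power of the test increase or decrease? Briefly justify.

Power increases: a larger α lowers the critical value, so more of the H₁ sampling distribution falls in the rejection region.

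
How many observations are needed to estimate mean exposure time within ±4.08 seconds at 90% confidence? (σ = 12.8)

n = (z*σ/E)² = (1.645×12.8/4.08)² = 26.6 → n = 27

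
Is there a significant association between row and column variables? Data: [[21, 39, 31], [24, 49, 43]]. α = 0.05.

χ² = 0.267. df = 2, critical = 5.991. Fail to reject H₀. No evidence of dependence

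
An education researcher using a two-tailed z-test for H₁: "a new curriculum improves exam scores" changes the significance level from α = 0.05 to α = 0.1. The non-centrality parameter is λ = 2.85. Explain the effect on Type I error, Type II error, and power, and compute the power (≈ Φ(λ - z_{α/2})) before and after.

Increasing α from 0.05 to 0.1:
• Type I error rate increases (α is the Type I rate by definition).
• Critical value moves from z_{α/2} = 1.96 to 1.645, so power = Φ(λ - z_{α/2}) goes from Φ(2.85 - 1.96) = 0.813 to Φ(2.85 - 1.645) = 0.886.
• Type II error rate β = 1 - power therefore decreases (0.187 → 0.114).
Appropriate when false negatives are costly — here, keeping the old curriculum when the new one would have helped students.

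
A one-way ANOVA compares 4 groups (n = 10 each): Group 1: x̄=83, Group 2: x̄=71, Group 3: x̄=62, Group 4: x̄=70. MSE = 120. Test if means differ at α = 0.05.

Grand mean = 71.5. SS_between = 2250.0, MS_between = 750.0. F = 6.25, F_crit ≈ 2.866. Reject H₀.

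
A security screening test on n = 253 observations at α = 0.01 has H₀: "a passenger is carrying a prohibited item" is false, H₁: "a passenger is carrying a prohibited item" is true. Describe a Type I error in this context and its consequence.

Type I error: rejecting H₀ when it is true — concluding that a passenger is carrying a prohibited item when in fact it is not. Consequence: detaining an innocent passenger — delay and inconvenience.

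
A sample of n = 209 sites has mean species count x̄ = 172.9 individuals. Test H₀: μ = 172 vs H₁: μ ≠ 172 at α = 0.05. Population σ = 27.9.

z = (x̄ - μ₀)/(σ/√n) = (172.9 - 172)/(27.9/√209) = 0.466. Critical value: ±1.96. Since |0.466| ≤ 1.96, Fail to reject H₀.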